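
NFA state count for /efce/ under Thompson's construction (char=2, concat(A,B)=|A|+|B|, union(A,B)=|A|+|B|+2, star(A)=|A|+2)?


Syntax tree has 4 char leaf(s), 0 union(s), 0 star(s)
chars contribute 4×2 = 8; each union adds +2; each star adds +2
Total: 8 + 0 + 0 = 8 states


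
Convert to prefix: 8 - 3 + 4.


left-to-right (same/higher precedence on left): tree is (+ (- 8 3) 4)
Prefix: + - 8 3 4


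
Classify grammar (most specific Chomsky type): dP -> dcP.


LHS has context (more than one symbol) and |LHS| ≤ |RHS|
Classification: Type 1 (Context-Sensitive)


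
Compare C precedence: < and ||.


'<' is relational (level 7); '||' is logical OR (level 1)
Higher level binds tighter
'<' has higher precedence than '||'


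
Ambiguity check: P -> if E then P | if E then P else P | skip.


dangling else: 'if E then if E then skip else skip' parses two ways
Ambiguous


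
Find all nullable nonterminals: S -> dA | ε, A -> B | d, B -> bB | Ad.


A nonterminal is nullable iff some alternative derives ε (directly, or every symbol in it is nullable)
Nullable: {S}


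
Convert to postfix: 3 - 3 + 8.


Left to right (same or higher precedence on left)
Postfix: 3 3 - 8 +


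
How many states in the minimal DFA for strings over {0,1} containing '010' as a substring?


KMP-style automaton: 3 progress states + 1 absorbing accept = 4
Minimal DFA: 4 states


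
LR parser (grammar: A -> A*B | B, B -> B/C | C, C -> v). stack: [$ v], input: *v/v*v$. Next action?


'v' on top is the handle for C -> v
Action: reduce (C -> v)


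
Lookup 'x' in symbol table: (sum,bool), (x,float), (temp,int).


Lookup 'x' → type float


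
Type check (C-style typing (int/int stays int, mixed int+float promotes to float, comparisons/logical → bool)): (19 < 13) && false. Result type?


Operand types: bool && bool
Rule: logical operators take bool operands and yield bool
Result type: bool


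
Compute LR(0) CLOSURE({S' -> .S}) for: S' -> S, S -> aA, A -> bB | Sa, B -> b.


Start: S' -> .S
For each item with dot before a nonterminal B, add B -> .γ for every B-production
Closure: [S' -> .S, S -> .aA]


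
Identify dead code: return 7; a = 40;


statement follows a return and is unreachable
Dead: 'a = 40'


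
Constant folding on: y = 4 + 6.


4 + 6 = 10 at compile time
Optimized: y = 10


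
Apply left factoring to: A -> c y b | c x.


Common prefix: 'c'
Factored: A -> c A', A' -> y b | x


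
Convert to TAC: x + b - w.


Break into single-operator statements:
t1 = x + b
t2 = t1 - w


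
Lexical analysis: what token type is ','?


Pattern: delimiter/punctuation
Type: PUNCTUATION


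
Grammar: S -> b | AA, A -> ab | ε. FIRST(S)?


Per alternative of S: FIRST(b) = {b}; FIRST(AA) = {a, ε}
FIRST(S) = {a, b, ε}


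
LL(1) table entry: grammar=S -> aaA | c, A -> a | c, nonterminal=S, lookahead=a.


For [S, a]: 'a' ∈ FIRST(aaA)
Entry: S -> aaA


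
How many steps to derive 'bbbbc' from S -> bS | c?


Derivation: S => bS => bbS => bbbS => bbbbS => bbbbc
Steps: 5


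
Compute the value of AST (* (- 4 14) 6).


Evaluate inner: (- 4 14) = -10
Evaluate root: (* -10 6) = -60
Result: -60


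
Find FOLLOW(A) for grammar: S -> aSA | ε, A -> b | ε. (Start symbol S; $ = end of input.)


$ ∈ FOLLOW(S). For each A -> αBβ: add FIRST(β)\{ε} to FOLLOW(B); if β nullable, add FOLLOW(A).
FOLLOW(A) = {$, b}


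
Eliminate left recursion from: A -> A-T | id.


Left-recursive alternatives: A-T; non-recursive: id
Introduce A': A -> idA', A' -> -TA' | ε


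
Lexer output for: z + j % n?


Scan left to right, longest-match per lexeme
Tokens: ID(z), OP(+), ID(j), OP(%), ID(n)


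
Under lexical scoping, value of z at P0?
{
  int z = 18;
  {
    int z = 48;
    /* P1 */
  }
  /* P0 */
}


z declared in the same block as P0
z = 18


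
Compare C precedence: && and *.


'*' is multiplicative (level 10); '&&' is logical AND (level 2)
Higher level binds tighter
'*' has higher precedence than '&&'


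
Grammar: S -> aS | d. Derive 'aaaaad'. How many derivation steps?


Derivation: S => aS => aaS => aaaS => aaaaS => aaaaaS => aaaaad
Steps: 6


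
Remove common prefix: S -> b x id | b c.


Common prefix: 'b'
Factored: S -> b S', S' -> x id | c


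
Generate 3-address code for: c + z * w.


Break into single-operator statements:
t1 = z * w
t2 = c + t1


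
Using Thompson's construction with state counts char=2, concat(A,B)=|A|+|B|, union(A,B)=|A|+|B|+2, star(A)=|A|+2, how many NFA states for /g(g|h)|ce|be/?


Syntax tree has 7 char leaf(s), 3 union(s), 0 star(s)
chars contribute 7×2 = 14; each union adds +2; each star adds +2
Total: 14 + 6 + 0 = 20 states


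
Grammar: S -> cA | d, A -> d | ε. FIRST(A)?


Per alternative of A: FIRST(d) = {d}; FIRST(ε) = {ε}
FIRST(A) = {d, ε}


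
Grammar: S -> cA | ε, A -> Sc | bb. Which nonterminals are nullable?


A nonterminal is nullable iff some alternative derives ε (directly, or every symbol in it is nullable)
Nullable: {S}


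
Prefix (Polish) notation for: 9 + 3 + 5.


left-to-right (same/higher precedence on left): tree is (+ (+ 9 3) 5)
Prefix: + + 9 3 5


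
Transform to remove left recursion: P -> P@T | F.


Left-recursive alternatives: P@T; non-recursive: F
Introduce P': P -> FP', P' -> @TP' | ε


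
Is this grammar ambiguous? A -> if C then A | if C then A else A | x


dangling else: 'if C then if C then x else x' parses two ways
Ambiguous


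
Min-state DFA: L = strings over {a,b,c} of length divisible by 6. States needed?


Track length mod 6: states 0..5, accept at 0
Minimal DFA: 6 states


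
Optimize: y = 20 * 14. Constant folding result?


20 * 14 = 280 at compile time
Optimized: y = 280


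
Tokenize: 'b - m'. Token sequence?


Scan left to right, longest-match per lexeme
Tokens: ID(b), OP(-), ID(m)


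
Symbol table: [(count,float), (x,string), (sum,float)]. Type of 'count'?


Lookup 'count' → type float


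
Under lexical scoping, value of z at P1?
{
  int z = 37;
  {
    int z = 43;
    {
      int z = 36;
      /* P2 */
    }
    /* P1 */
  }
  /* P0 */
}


z declared in the same block as P1
z = 43


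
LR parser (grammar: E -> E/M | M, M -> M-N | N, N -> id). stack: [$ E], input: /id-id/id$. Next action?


shift '/' to continue E -> E/M
Action: shift


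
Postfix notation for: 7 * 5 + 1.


Left to right (same or higher precedence on left)
Postfix: 7 5 * 1 +


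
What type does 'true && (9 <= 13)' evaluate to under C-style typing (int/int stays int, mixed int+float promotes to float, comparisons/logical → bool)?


Operand types: bool && bool
Rule: logical operators take bool operands and yield bool
Result type: bool


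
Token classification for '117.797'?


Pattern: digits with a decimal point
Type: FLOAT_LITERAL


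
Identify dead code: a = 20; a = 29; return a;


first assignment to a is overwritten before any read
Dead: 'a = 20'


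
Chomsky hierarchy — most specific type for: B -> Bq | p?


Left-linear: every RHS is a terminal or one nonterminal followed by a terminal
Classification: Type 3 (Regular)


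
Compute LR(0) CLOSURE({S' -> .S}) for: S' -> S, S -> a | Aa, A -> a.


Start: S' -> .S
For each item with dot before a nonterminal B, add B -> .γ for every B-production
Closure: [S' -> .S, S -> .a, S -> .Aa, A -> .a]


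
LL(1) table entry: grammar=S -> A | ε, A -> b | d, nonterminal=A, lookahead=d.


For [A, d]: 'd' ∈ FIRST(d)
Entry: A -> d


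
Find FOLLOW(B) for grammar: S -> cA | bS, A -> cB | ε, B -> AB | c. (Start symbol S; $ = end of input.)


$ ∈ FOLLOW(S). For each A -> αBβ: add FIRST(β)\{ε} to FOLLOW(B); if β nullable, add FOLLOW(A).
FOLLOW(B) = {$, c}


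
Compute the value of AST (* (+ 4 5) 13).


Evaluate inner: (+ 4 5) = 9
Evaluate root: (* 9 13) = 117
Result: 117


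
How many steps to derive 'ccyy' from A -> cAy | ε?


Derivation: A => cAy => ccAyy => ccyy
Steps: 3


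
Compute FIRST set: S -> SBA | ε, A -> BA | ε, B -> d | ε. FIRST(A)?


Per alternative of A: FIRST(BA) = {d, ε}; FIRST(ε) = {ε}
FIRST(A) = {d, ε}


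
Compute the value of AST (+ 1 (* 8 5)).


Evaluate inner: (* 8 5) = 40
Evaluate root: (+ 1 40) = 41
Result: 41


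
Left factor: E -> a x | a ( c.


Common prefix: 'a'
Factored: E -> a E', E' -> x | ( c


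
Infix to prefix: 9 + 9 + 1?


left-to-right (same/higher precedence on left): tree is (+ (+ 9 9) 1)
Prefix: + + 9 9 1


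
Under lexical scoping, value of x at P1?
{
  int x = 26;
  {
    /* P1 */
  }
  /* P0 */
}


P1's block does not declare x; resolves to the enclosing declaration at depth 0
x = 26


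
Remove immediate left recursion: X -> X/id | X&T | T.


Left-recursive alternatives: X/id, X&T; non-recursive: T
Introduce X': X -> TX', X' -> /idX' | &TX' | ε


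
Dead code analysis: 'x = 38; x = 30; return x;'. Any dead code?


first assignment to x is overwritten before any read
Dead: 'x = 38'


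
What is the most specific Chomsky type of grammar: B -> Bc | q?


Left-linear: every RHS is a terminal or one nonterminal followed by a terminal
Classification: Type 3 (Regular)


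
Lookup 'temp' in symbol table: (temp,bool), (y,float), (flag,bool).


Lookup 'temp' → type bool


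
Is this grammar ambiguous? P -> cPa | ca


balanced c^n…a^n: each string has a unique parse
Unambiguous


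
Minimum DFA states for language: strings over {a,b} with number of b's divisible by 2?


Track (count of b) mod 2: states 0..1, accept at 0
Minimal DFA: 2 states


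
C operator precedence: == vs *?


'*' is multiplicative (level 10); '==' is equality (level 6)
Higher level binds tighter
'*' has higher precedence than '=='


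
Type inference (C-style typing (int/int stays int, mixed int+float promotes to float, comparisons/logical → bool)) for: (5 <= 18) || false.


Operand types: bool || bool
Rule: logical operators take bool operands and yield bool
Result type: bool


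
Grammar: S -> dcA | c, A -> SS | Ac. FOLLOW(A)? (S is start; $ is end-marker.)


$ ∈ FOLLOW(S). For each A -> αBβ: add FIRST(β)\{ε} to FOLLOW(B); if β nullable, add FOLLOW(A).
FOLLOW(A) = {$, c, d}


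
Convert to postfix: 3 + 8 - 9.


Left to right (same or higher precedence on left)
Postfix: 3 8 + 9 -


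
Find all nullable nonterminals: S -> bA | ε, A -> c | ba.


A nonterminal is nullable iff some alternative derives ε (directly, or every symbol in it is nullable)
Nullable: {S}


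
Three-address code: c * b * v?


Break into single-operator statements:
t1 = c * b
t2 = t1 * v


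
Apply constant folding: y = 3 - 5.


3 - 5 = -2 at compile time
Optimized: y = -2


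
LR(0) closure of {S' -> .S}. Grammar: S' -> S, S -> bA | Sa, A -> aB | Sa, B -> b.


Start: S' -> .S
For each item with dot before a nonterminal B, add B -> .γ for every B-production
Closure: [S' -> .S, S -> .bA, S -> .Sa]


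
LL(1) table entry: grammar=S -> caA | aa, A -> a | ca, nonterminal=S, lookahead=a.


For [S, a]: 'a' ∈ FIRST(aa)
Entry: S -> aa


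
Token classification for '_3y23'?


Pattern: letter/underscore followed by alphanumerics, not a keyword
Type: IDENTIFIER


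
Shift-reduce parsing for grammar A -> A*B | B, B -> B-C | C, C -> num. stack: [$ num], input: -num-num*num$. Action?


'num' on top is the handle for C -> num
Action: reduce (C -> num)


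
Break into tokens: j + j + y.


Scan left to right, longest-match per lexeme
Tokens: ID(j), OP(+), ID(j), OP(+), ID(y)


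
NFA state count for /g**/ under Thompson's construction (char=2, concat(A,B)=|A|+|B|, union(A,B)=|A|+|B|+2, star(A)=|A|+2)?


Syntax tree has 1 char leaf(s), 0 union(s), 2 star(s)
chars contribute 1×2 = 2; each union adds +2; each star adds +2
Total: 2 + 0 + 4 = 6 states


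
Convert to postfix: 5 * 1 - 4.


Left to right (same or higher precedence on left)
Postfix: 5 1 * 4 -


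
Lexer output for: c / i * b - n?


Scan left to right, longest-match per lexeme
Tokens: ID(c), OP(/), ID(i), OP(*), ID(b), OP(-), ID(n)


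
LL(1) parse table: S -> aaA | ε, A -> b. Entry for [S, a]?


For [S, a]: 'a' ∈ FIRST(aaA)
Entry: S -> aaA


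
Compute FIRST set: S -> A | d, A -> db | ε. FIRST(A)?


Per alternative of A: FIRST(db) = {d}; FIRST(ε) = {ε}
FIRST(A) = {d, ε}


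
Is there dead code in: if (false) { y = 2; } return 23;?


condition is constant false, so the whole block is unreachable
Dead: 'if (false) { y = 2; }'


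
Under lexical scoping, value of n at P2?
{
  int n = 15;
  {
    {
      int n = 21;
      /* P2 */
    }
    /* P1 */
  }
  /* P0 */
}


n declared in the same block as P2
n = 21


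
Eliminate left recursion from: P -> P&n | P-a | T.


Left-recursive alternatives: P&n, P-a; non-recursive: T
Introduce P': P -> TP', P' -> &nP' | -aP' | ε


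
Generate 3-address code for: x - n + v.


Break into single-operator statements:
t1 = x - n
t2 = t1 + v


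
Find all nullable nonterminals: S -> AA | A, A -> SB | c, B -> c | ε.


A nonterminal is nullable iff some alternative derives ε (directly, or every symbol in it is nullable)
Nullable: {B}


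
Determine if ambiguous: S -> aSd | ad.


balanced a^n…d^n: each string has a unique parse
Unambiguous


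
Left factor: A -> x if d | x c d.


Common prefix: 'x'
Factored: A -> x A', A' -> if d | c d


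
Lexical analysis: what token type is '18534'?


Pattern: digits only
Type: INTEGER_LITERAL


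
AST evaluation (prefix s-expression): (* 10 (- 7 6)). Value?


Evaluate inner: (- 7 6) = 1
Evaluate root: (* 10 1) = 10
Result: 10


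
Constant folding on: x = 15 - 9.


15 - 9 = 6 at compile time
Optimized: x = 6


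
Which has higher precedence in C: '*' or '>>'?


'*' is multiplicative (level 10); '>>' is shift (level 8)
Higher level binds tighter
'*' has higher precedence than '>>'


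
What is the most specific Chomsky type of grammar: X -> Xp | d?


Left-linear: every RHS is a terminal or one nonterminal followed by a terminal
Classification: Type 3 (Regular)


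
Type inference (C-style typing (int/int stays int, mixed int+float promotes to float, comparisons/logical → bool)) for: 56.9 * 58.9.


Operand types: float * float
Rule: mixed int/float promotes to float; int/int stays int
Result type: float


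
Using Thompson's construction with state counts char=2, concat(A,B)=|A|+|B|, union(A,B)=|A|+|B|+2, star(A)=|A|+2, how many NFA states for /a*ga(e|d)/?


Syntax tree has 5 char leaf(s), 1 union(s), 1 star(s)
chars contribute 5×2 = 10; each union adds +2; each star adds +2
Total: 10 + 2 + 2 = 14 states


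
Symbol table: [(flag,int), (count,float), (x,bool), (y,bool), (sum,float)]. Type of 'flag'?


Lookup 'flag' → type int


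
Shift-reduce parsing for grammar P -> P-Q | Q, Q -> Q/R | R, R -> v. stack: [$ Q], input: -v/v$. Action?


lookahead ∉ {/} so Q won't extend; reduce P -> Q
Action: reduce (P -> Q)


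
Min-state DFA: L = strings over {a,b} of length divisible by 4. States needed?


Track length mod 4: states 0..3, accept at 0
Minimal DFA: 4 states


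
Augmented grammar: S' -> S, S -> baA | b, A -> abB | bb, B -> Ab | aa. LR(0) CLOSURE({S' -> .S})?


Start: S' -> .S
For each item with dot before a nonterminal B, add B -> .γ for every B-production
Closure: [S' -> .S, S -> .baA, S -> .b]


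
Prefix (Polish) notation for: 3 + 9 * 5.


'*' binds tighter: tree is (+ 3 (* 9 5))
Prefix: + 3 * 9 5


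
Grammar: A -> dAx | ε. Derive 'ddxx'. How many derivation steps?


Derivation: A => dAx => ddAxx => ddxx
Steps: 3


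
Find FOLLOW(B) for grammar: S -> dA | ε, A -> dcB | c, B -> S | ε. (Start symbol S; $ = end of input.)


$ ∈ FOLLOW(S). For each A -> αBβ: add FIRST(β)\{ε} to FOLLOW(B); if β nullable, add FOLLOW(A).
FOLLOW(B) = {$}


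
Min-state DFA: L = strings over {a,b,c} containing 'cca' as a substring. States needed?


KMP-style automaton: 3 progress states + 1 absorbing accept = 4
Minimal DFA: 4 states


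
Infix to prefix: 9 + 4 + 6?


left-to-right (same/higher precedence on left): tree is (+ (+ 9 4) 6)
Prefix: + + 9 4 6


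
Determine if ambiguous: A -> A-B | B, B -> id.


precedence layered via separate nonterminal B: deterministic
Unambiguous


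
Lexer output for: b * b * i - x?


Scan left to right, longest-match per lexeme
Tokens: ID(b), OP(*), ID(b), OP(*), ID(i), OP(-), ID(x)


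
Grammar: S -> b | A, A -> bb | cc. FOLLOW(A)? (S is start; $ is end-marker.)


$ ∈ FOLLOW(S). For each A -> αBβ: add FIRST(β)\{ε} to FOLLOW(B); if β nullable, add FOLLOW(A).
FOLLOW(A) = {$}


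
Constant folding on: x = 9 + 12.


9 + 12 = 21 at compile time
Optimized: x = 21


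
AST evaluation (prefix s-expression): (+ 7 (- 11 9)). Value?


Evaluate inner: (- 11 9) = 2
Evaluate root: (+ 7 2) = 9
Result: 9


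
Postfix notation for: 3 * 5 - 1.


Left to right (same or higher precedence on left)
Postfix: 3 5 * 1 -


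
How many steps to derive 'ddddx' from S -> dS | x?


Derivation: S => dS => ddS => dddS => ddddS => ddddx
Steps: 5


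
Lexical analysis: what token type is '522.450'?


Pattern: digits with a decimal point
Type: FLOAT_LITERAL


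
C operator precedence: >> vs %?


'%' is multiplicative (level 10); '>>' is shift (level 8)
Higher level binds tighter
'%' has higher precedence than '>>'


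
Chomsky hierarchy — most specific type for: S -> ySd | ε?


Single nonterminal LHS, but y^n d^n is not regular
Classification: Type 2 (Context-Free)


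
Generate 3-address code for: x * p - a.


Break into single-operator statements:
t1 = x * p
t2 = t1 - a


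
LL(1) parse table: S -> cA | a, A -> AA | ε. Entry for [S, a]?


For [S, a]: 'a' ∈ FIRST(a)
Entry: S -> a


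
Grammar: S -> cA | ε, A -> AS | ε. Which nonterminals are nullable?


A nonterminal is nullable iff some alternative derives ε (directly, or every symbol in it is nullable)
Nullable: {A, S}


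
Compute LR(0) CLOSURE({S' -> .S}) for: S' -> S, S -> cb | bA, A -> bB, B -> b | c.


Start: S' -> .S
For each item with dot before a nonterminal B, add B -> .γ for every B-production
Closure: [S' -> .S, S -> .cb, S -> .bA]


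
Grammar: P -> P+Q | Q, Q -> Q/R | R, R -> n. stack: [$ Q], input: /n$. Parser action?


shift '/' to continue Q -> Q/R
Action: shift


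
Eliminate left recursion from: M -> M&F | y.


Left-recursive alternatives: M&F; non-recursive: y
Introduce M': M -> yM', M' -> &FM' | ε


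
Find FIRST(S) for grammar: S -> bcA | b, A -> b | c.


Per alternative of S: FIRST(bcA) = {b}; FIRST(b) = {b}
FIRST(S) = {b}


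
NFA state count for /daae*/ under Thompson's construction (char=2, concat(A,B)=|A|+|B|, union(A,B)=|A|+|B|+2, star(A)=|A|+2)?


Syntax tree has 4 char leaf(s), 0 union(s), 1 star(s)
chars contribute 4×2 = 8; each union adds +2; each star adds +2
Total: 8 + 0 + 2 = 10 states


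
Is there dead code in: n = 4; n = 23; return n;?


first assignment to n is overwritten before any read
Dead: 'n = 4'


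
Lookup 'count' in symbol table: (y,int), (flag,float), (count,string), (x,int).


Lookup 'count' → type string


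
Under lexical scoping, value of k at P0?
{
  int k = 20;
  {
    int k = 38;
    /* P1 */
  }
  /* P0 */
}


k declared in the same block as P0
k = 20


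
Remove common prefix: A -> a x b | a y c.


Common prefix: 'a'
Factored: A -> a A', A' -> x b | y c


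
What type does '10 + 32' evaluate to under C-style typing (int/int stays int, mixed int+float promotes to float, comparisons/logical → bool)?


Operand types: int + int
Rule: mixed int/float promotes to float; int/int stays int
Result type: int


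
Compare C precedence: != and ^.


'!=' is equality (level 6); '^' is bitwise XOR (level 4)
Higher level binds tighter
'!=' has higher precedence than '^'


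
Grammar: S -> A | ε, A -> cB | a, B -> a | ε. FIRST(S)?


Per alternative of S: FIRST(A) = {a, c}; FIRST(ε) = {ε}
FIRST(S) = {a, c, ε}


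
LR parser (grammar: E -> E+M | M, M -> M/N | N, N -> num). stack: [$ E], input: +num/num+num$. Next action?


shift '+' to continue E -> E+M
Action: shift


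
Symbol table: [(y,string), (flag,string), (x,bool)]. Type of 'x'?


Lookup 'x' → type bool


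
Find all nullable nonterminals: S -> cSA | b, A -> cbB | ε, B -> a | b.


A nonterminal is nullable iff some alternative derives ε (directly, or every symbol in it is nullable)
Nullable: {A}


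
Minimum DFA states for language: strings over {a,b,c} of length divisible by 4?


Track length mod 4: states 0..3, accept at 0
Minimal DFA: 4 states


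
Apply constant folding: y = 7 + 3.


7 + 3 = 10 at compile time
Optimized: y = 10


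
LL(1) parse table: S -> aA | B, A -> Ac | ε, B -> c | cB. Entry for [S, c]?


For [S, c]: 'c' ∈ FIRST(B)
Entry: S -> B


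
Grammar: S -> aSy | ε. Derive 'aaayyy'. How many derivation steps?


Derivation: S => aSy => aaSyy => aaaSyyy => aaayyy
Steps: 4


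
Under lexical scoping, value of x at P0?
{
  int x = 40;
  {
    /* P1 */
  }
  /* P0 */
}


x declared in the same block as P0
x = 40


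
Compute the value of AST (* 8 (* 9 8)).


Evaluate inner: (* 9 8) = 72
Evaluate root: (* 8 72) = 576
Result: 576


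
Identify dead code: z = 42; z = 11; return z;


first assignment to z is overwritten before any read
Dead: 'z = 42'


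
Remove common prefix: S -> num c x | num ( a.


Common prefix: 'num'
Factored: S -> num S', S' -> c x | ( a


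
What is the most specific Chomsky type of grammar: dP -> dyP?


LHS has context (more than one symbol) and |LHS| ≤ |RHS|
Classification: Type 1 (Context-Sensitive)


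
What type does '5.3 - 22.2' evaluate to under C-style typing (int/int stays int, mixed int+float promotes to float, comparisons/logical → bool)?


Operand types: float - float
Rule: mixed int/float promotes to float; int/int stays int
Result type: float


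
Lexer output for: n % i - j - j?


Scan left to right, longest-match per lexeme
Tokens: ID(n), OP(%), ID(i), OP(-), ID(j), OP(-), ID(j)


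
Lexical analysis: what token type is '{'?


Pattern: delimiter/punctuation
Type: PUNCTUATION


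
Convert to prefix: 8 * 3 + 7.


left-to-right (same/higher precedence on left): tree is (+ (* 8 3) 7)
Prefix: + * 8 3 7


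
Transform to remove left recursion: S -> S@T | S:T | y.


Left-recursive alternatives: S@T, S:T; non-recursive: y
Introduce S': S -> yS', S' -> @TS' | :TS' | ε


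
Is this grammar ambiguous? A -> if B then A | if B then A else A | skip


dangling else: 'if B then if B then skip else skip' parses two ways
Ambiguous


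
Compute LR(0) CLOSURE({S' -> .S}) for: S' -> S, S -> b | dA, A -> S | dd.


Start: S' -> .S
For each item with dot before a nonterminal B, add B -> .γ for every B-production
Closure: [S' -> .S, S -> .b, S -> .dA]


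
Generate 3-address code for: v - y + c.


Break into single-operator statements:
t1 = v - y
t2 = t1 + c


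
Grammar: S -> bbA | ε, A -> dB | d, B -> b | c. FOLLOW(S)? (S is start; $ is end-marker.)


$ ∈ FOLLOW(S). For each A -> αBβ: add FIRST(β)\{ε} to FOLLOW(B); if β nullable, add FOLLOW(A).
FOLLOW(S) = {$}


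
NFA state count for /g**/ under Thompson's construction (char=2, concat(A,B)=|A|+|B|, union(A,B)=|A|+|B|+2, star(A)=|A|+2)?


Syntax tree has 1 char leaf(s), 0 union(s), 2 star(s)
chars contribute 1×2 = 2; each union adds +2; each star adds +2
Total: 2 + 0 + 4 = 6 states


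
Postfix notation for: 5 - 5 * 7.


* has higher precedence, evaluate 5*7 first
Postfix: 5 5 7 * -


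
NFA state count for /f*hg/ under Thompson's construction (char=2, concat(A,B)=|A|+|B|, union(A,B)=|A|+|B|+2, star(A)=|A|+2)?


Syntax tree has 3 char leaf(s), 0 union(s), 1 star(s)
chars contribute 3×2 = 6; each union adds +2; each star adds +2
Total: 6 + 0 + 2 = 8 states


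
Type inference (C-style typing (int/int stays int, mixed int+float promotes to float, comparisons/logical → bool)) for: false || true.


Operand types: bool || bool
Rule: logical operators take bool operands and yield bool
Result type: bool


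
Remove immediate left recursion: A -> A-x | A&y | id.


Left-recursive alternatives: A-x, A&y; non-recursive: id
Introduce A': A -> idA', A' -> -xA' | &yA' | ε


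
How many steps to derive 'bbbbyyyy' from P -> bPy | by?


Derivation: P => bPy => bbPyy => bbbPyyy => bbbbyyyy
Steps: 4


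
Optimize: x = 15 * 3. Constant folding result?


15 * 3 = 45 at compile time
Optimized: x = 45


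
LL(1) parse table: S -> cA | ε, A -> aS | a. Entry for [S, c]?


For [S, c]: 'c' ∈ FIRST(cA)
Entry: S -> cA


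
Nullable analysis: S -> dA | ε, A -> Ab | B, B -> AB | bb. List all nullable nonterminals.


A nonterminal is nullable iff some alternative derives ε (directly, or every symbol in it is nullable)
Nullable: {S}


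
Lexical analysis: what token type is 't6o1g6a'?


Pattern: letter/underscore followed by alphanumerics, not a keyword
Type: IDENTIFIER


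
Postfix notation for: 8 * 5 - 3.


Left to right (same or higher precedence on left)
Postfix: 8 5 * 3 -


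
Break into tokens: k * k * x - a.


Scan left to right, longest-match per lexeme
Tokens: ID(k), OP(*), ID(k), OP(*), ID(x), OP(-), ID(a)


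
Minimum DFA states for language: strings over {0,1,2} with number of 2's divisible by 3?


Track (count of 2) mod 3: states 0..2, accept at 0
Minimal DFA: 3 states


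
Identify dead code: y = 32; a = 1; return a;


y is assigned but never read
Dead: 'y = 32'


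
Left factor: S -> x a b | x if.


Common prefix: 'x'
Factored: S -> x S', S' -> a b | if


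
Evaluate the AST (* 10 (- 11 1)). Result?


Evaluate inner: (- 11 1) = 10
Evaluate root: (* 10 10) = 100
Result: 100


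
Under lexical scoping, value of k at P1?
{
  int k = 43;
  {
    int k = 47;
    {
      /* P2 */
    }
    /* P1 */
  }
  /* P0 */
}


k declared in the same block as P1
k = 47


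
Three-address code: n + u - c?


Break into single-operator statements:
t1 = n + u
t2 = t1 - c


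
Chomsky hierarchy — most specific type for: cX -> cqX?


LHS has context (more than one symbol) and |LHS| ≤ |RHS|
Classification: Type 1 (Context-Sensitive)


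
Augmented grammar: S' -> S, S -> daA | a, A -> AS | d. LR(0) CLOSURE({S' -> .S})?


Start: S' -> .S
For each item with dot before a nonterminal B, add B -> .γ for every B-production
Closure: [S' -> .S, S -> .daA, S -> .a]


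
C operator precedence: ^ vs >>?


'>>' is shift (level 8); '^' is bitwise XOR (level 4)
Higher level binds tighter
'>>' has higher precedence than '^'


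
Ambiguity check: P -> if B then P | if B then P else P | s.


dangling else: 'if B then if B then s else s' parses two ways
Ambiguous


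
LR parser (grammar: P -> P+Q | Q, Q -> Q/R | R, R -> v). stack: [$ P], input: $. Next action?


start symbol P on stack, input exhausted
Action: accept


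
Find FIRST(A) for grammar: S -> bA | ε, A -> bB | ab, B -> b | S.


Per alternative of A: FIRST(bB) = {b}; FIRST(ab) = {a}
FIRST(A) = {a, b}


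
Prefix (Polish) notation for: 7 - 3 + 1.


left-to-right (same/higher precedence on left): tree is (+ (- 7 3) 1)
Prefix: + - 7 3 1


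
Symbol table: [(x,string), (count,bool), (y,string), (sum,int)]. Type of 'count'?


Lookup 'count' → type bool


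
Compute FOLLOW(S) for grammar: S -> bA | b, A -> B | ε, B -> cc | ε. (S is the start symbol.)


$ ∈ FOLLOW(S). For each A -> αBβ: add FIRST(β)\{ε} to FOLLOW(B); if β nullable, add FOLLOW(A).
FOLLOW(S) = {$}


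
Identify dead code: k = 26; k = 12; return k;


first assignment to k is overwritten before any read
Dead: 'k = 26'


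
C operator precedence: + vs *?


'*' is multiplicative (level 10); '+' is additive (level 9)
Higher level binds tighter
'*' has higher precedence than '+'


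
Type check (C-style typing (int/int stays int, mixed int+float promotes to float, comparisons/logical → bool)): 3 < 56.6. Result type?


Operand types: int < float
Rule: comparison yields bool
Result type: bool


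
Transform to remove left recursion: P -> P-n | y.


Left-recursive alternatives: P-n; non-recursive: y
Introduce P': P -> yP', P' -> -nP' | ε


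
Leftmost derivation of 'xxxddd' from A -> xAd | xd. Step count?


Derivation: A => xAd => xxAdd => xxxddd
Steps: 3


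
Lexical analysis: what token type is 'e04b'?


Pattern: letter/underscore followed by alphanumerics, not a keyword
Type: IDENTIFIER


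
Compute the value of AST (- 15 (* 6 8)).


Evaluate inner: (* 6 8) = 48
Evaluate root: (- 15 48) = -33
Result: -33


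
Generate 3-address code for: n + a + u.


Break into single-operator statements:
t1 = n + a
t2 = t1 + u


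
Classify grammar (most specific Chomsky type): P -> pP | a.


Right-linear: every RHS is a terminal or a terminal followed by one nonterminal
Classification: Type 3 (Regular)


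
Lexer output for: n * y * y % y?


Scan left to right, longest-match per lexeme
Tokens: ID(n), OP(*), ID(y), OP(*), ID(y), OP(%), ID(y)


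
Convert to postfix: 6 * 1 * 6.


Left to right (same or higher precedence on left)
Postfix: 6 1 * 6 *


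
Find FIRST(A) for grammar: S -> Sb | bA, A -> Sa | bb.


Per alternative of A: FIRST(Sa) = {b}; FIRST(bb) = {b}
FIRST(A) = {b}


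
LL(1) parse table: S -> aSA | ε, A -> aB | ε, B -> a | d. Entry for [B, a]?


For [B, a]: 'a' ∈ FIRST(a)
Entry: B -> a


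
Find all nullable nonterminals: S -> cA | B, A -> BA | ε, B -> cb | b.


A nonterminal is nullable iff some alternative derives ε (directly, or every symbol in it is nullable)
Nullable: {A}


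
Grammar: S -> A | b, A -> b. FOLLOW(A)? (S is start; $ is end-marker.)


$ ∈ FOLLOW(S). For each A -> αBβ: add FIRST(β)\{ε} to FOLLOW(B); if β nullable, add FOLLOW(A).
FOLLOW(A) = {$}


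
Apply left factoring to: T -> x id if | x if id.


Common prefix: 'x'
Factored: T -> x T', T' -> id if | if id


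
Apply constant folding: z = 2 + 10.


2 + 10 = 12 at compile time
Optimized: z = 12


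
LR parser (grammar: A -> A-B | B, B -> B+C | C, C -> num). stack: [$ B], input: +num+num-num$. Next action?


shift '+' to continue B -> B+C
Action: shift


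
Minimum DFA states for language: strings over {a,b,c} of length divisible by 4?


Track length mod 4: states 0..3, accept at 0
Minimal DFA: 4 states


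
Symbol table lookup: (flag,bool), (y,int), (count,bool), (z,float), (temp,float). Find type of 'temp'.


Lookup 'temp' → type float


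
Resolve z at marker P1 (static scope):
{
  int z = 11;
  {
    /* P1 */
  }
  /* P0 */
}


P1's block does not declare z; resolves to the enclosing declaration at depth 0
z = 11


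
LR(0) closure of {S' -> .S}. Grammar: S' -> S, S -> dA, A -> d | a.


Start: S' -> .S
For each item with dot before a nonterminal B, add B -> .γ for every B-production
Closure: [S' -> .S, S -> .dA]


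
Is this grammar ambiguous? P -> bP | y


right-linear, alternatives start with distinct terminals 'b' vs 'y': unique leftmost derivation
Unambiguous


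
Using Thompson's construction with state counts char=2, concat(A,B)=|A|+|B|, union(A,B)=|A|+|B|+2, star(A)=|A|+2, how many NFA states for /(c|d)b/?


Syntax tree has 3 char leaf(s), 1 union(s), 0 star(s)
chars contribute 3×2 = 6; each union adds +2; each star adds +2
Total: 6 + 2 + 0 = 8 states


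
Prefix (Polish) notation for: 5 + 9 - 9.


left-to-right (same/higher precedence on left): tree is (- (+ 5 9) 9)
Prefix: - + 5 9 9


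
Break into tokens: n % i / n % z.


Scan left to right, longest-match per lexeme
Tokens: ID(n), OP(%), ID(i), OP(/), ID(n), OP(%), ID(z)


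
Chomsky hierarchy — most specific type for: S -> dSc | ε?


Single nonterminal LHS, but d^n c^n is not regular
Classification: Type 2 (Context-Free)


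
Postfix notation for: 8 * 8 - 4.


Left to right (same or higher precedence on left)
Postfix: 8 8 * 4 -


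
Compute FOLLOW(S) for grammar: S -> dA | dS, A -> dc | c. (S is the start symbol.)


$ ∈ FOLLOW(S). For each A -> αBβ: add FIRST(β)\{ε} to FOLLOW(B); if β nullable, add FOLLOW(A).
FOLLOW(S) = {$}


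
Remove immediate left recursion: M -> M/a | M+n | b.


Left-recursive alternatives: M/a, M+n; non-recursive: b
Introduce M': M -> bM', M' -> /aM' | +nM' | ε


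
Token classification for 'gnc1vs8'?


Pattern: letter/underscore followed by alphanumerics, not a keyword
Type: IDENTIFIER


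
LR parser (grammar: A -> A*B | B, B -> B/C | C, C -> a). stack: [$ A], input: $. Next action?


start symbol A on stack, input exhausted
Action: accept


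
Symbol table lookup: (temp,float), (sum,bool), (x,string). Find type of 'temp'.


Lookup 'temp' → type float


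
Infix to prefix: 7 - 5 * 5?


'*' binds tighter: tree is (- 7 (* 5 5))
Prefix: - 7 * 5 5


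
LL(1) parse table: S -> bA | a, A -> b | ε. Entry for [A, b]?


For [A, b]: 'b' ∈ FIRST(b)
Entry: A -> b


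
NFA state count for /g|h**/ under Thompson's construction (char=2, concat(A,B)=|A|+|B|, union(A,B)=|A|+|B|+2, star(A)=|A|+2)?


Syntax tree has 2 char leaf(s), 1 union(s), 2 star(s)
chars contribute 2×2 = 4; each union adds +2; each star adds +2
Total: 4 + 2 + 4 = 10 states


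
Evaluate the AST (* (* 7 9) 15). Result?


Evaluate inner: (* 7 9) = 63
Evaluate root: (* 63 15) = 945
Result: 945


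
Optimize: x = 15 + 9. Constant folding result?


15 + 9 = 24 at compile time
Optimized: x = 24


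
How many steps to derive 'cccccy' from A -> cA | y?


Derivation: A => cA => ccA => cccA => ccccA => cccccA => cccccy
Steps: 6


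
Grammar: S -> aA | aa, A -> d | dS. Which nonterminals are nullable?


A nonterminal is nullable iff some alternative derives ε (directly, or every symbol in it is nullable)
Nullable: {}


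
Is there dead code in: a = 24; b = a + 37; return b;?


a is read by b's definition; b is returned
No dead code


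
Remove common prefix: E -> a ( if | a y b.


Common prefix: 'a'
Factored: E -> a E', E' -> ( if | y b


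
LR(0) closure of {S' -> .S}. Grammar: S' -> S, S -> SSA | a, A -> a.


Start: S' -> .S
For each item with dot before a nonterminal B, add B -> .γ for every B-production
Closure: [S' -> .S, S -> .SSA, S -> .a]


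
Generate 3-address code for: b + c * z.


Break into single-operator statements:
t1 = c * z
t2 = b + t1


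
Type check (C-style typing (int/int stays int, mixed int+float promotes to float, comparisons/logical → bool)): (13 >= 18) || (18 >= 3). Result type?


Operand types: bool || bool
Rule: logical operators take bool operands and yield bool
Result type: bool


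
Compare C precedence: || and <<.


'<<' is shift (level 8); '||' is logical OR (level 1)
Higher level binds tighter
'<<' has higher precedence than '||'


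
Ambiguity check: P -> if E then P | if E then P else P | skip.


dangling else: 'if E then if E then skip else skip' parses two ways
Ambiguous


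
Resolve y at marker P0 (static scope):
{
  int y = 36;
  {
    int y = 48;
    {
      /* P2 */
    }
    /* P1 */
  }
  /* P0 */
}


y declared in the same block as P0
y = 36


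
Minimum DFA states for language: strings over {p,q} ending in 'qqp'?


Track the longest suffix of input matching a prefix of 'qqp': 4 classes (prefixes of length 0..3)
Minimal DFA: 4 states


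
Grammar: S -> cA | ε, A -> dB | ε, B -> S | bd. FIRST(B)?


Per alternative of B: FIRST(S) = {c, ε}; FIRST(bd) = {b}
FIRST(B) = {b, c, ε}


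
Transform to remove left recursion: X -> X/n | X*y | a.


Left-recursive alternatives: X/n, X*y; non-recursive: a
Introduce X': X -> aX', X' -> /nX' | *yX' | ε


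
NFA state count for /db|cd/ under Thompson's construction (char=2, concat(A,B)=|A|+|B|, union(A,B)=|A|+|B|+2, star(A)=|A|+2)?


Syntax tree has 4 char leaf(s), 1 union(s), 0 star(s)
chars contribute 4×2 = 8; each union adds +2; each star adds +2
Total: 8 + 2 + 0 = 10 states


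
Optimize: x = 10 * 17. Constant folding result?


10 * 17 = 170 at compile time
Optimized: x = 170


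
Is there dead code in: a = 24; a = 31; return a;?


first assignment to a is overwritten before any read
Dead: 'a = 24'


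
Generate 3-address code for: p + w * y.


Break into single-operator statements:
t1 = w * y
t2 = p + t1


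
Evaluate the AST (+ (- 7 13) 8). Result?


Evaluate inner: (- 7 13) = -6
Evaluate root: (+ -6 8) = 2
Result: 2


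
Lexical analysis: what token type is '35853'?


Pattern: digits only
Type: INTEGER_LITERAL


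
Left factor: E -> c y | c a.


Common prefix: 'c'
Factored: E -> c E', E' -> y | a


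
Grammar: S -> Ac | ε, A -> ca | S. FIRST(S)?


Per alternative of S: FIRST(Ac) = {c}; FIRST(ε) = {ε}
FIRST(S) = {c, ε}


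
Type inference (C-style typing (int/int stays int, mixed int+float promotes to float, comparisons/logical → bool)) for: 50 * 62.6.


Operand types: int * float
Rule: mixed int/float promotes to float; int/int stays int
Result type: float


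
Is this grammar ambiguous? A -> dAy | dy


balanced d^n…y^n: each string has a unique parse
Unambiguous


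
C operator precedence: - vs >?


'-' is additive (level 9); '>' is relational (level 7)
Higher level binds tighter
'-' has higher precedence than '>'


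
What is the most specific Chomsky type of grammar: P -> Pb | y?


Left-linear: every RHS is a terminal or one nonterminal followed by a terminal
Classification: Type 3 (Regular)


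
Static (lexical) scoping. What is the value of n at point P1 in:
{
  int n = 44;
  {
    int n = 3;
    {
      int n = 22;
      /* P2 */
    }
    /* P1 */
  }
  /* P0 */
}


n declared in the same block as P1
n = 3


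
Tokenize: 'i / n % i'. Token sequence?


Scan left to right, longest-match per lexeme
Tokens: ID(i), OP(/), ID(n), OP(%), ID(i)


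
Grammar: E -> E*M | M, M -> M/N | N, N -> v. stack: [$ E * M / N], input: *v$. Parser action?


handle 'M/N' on top
Action: reduce (M -> M/N)


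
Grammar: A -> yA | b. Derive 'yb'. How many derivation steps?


Derivation: A => yA => yb
Steps: 2


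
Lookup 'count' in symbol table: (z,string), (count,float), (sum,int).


Lookup 'count' → type float


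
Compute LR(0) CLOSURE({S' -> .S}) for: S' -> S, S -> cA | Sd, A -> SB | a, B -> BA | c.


Start: S' -> .S
For each item with dot before a nonterminal B, add B -> .γ for every B-production
Closure: [S' -> .S, S -> .cA, S -> .Sd]


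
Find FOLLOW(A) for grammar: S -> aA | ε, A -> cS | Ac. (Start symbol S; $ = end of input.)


$ ∈ FOLLOW(S). For each A -> αBβ: add FIRST(β)\{ε} to FOLLOW(B); if β nullable, add FOLLOW(A).
FOLLOW(A) = {$, c}


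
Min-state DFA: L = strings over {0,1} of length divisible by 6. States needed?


Track length mod 6: states 0..5, accept at 0
Minimal DFA: 6 states


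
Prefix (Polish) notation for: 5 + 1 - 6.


left-to-right (same/higher precedence on left): tree is (- (+ 5 1) 6)
Prefix: - + 5 1 6
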